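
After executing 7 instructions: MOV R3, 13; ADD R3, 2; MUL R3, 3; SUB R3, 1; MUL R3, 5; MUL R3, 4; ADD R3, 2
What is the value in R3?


Register state trace:
  MOV R3, 13  → R3 = 13
  ADD R3, 2  → R3 = 13 + 2 = 15
  MUL R3, 3  → R3 = 15 * 3 = 45
  SUB R3, 1  → R3 = 45 - 1 = 44
  MUL R3, 5  → R3 = 44 * 5 = 220
  MUL R3, 4  → R3 = 220 * 4 = 880
  ADD R3, 2  → R3 = 880 + 2 = 882
Final: R3 = 882

882


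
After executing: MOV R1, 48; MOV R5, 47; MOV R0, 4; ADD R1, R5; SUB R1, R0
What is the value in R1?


Register state trace:
  MOV R1, 48  → R1 = 48
  MOV R5, 47  → R5 = 47
  MOV R0, 4  → R0 = 4
  ADD R1, R5  → R1 = 48 + 47 = 95
  SUB R1, R0  → R1 = 95 - 4 = 91
Final: R1 = 91

91


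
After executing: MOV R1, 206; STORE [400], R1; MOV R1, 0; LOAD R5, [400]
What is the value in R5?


Register and memory trace:
  MOV R1, 206  → R1 = 206
  STORE [400], R1  → mem[400] = 206
  MOV R1, 0  → R1 = 0
  LOAD R5, [400]  → R5 = mem[400] = 206
Final: R5 = 206

206


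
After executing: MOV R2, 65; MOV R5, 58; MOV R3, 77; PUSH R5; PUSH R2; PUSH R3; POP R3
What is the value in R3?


Stack trace (top is rightmost):
  MOV R2, 65  → R2 = 65
  MOV R5, 58  → R5 = 58
  MOV R3, 77  → R3 = 77
  PUSH R5  → stack: [58]
  PUSH R2  → stack: [58, 65]
  PUSH R3  → stack: [58, 65, 77]
  POP R3  → R3 = 77, stack: [58, 65]
Final: R3 = 77

77


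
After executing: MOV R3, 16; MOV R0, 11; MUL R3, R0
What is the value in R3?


Register state trace:
  MOV R3, 16  → R3 = 16
  MOV R0, 11  → R0 = 11
  MUL R3, R0  → R3 = 16 * 11 = 176
Final: R3 = 176

176


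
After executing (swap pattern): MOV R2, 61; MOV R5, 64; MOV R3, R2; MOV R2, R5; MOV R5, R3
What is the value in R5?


Register state trace (swap pattern):
  MOV R2, 61  → R2 = 61
  MOV R5, 64  → R5 = 64
  MOV R3, R2  → R3 = 61  (save R2)
  MOV R2, R5  → R2 = 64  (R2 gets R5's value)
  MOV R5, R3  → R5 = 61  (R5 gets saved value)
Final: R5 = 61

61


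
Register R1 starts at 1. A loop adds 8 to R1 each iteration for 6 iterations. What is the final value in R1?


Starting value: R1 = 1
  Iter 1: R1 = 1 + 8 = 9
  Iter 2: R1 = 9 + 8 = 17
  Iter 3: R1 = 17 + 8 = 25
  Iter 4: R1 = 25 + 8 = 33
  Iter 5: R1 = 33 + 8 = 41
  Iter 6: R1 = 41 + 8 = 49
Final: R1 = 49

49


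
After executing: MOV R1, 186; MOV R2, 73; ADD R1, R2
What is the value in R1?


Register state trace:
  MOV R1, 186  → R1 = 186
  MOV R2, 73  → R2 = 73
  ADD R1, R2  → R1 = 186 + 73 = 259
Final: R1 = 259

259


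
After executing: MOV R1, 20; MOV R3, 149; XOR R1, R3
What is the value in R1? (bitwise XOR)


Register state trace:
  MOV R1, 20  → R1 = 20 (0b00010100)
  MOV R3, 149  → R3 = 149 (0b10010101)
  XOR R1, R3  → R1 = 20 XOR 149 = 129 (0b10000001)
Final: R1 = 129

129


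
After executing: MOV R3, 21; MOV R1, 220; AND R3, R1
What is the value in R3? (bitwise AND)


Register state trace:
  MOV R3, 21  → R3 = 21 (0b00010101)
  MOV R1, 220  → R1 = 220 (0b11011100)
  AND R3, R1  → R3 = 21 AND 220 = 20 (0b00010100)
Final: R3 = 20

20


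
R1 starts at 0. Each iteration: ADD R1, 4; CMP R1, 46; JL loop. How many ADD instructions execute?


Loop trace (R1 starts at 0, target 46, step 4):
  ADD #1: R1 = 0 + 4 = 4  → 4 < 46, loop
  ADD #2: R1 = 4 + 4 = 8  → 8 < 46, loop
  ADD #3: R1 = 8 + 4 = 12  → 12 < 46, loop
  ADD #4: R1 = 12 + 4 = 16  → 16 < 46, loop
  ADD #5: R1 = 16 + 4 = 20  → 20 < 46, loop
  ADD #6: R1 = 20 + 4 = 24  → 24 < 46, loop
  ADD #7: R1 = 24 + 4 = 28  → 28 < 46, loop
  ADD #8: R1 = 28 + 4 = 32  → 32 < 46, loop
  ADD #9: R1 = 32 + 4 = 36  → 36 < 46, loop
  ADD #10: R1 = 36 + 4 = 40  → 40 < 46, loop
  ADD #11: R1 = 40 + 4 = 44  → 44 < 46, loop
  ADD #12: R1 = 44 + 4 = 48  → 48 >= 46, exit
Total ADD instructions: 12

12


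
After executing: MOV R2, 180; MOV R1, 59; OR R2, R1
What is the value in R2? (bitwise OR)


Register state trace:
  MOV R2, 180  → R2 = 180 (0b10110100)
  MOV R1, 59  → R1 = 59 (0b00111011)
  OR R2, R1   → R2 = 180 OR 59 = 191 (0b10111111)
Final: R2 = 191

191


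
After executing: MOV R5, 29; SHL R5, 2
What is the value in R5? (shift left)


Register state trace:
  MOV R5, 29  → R5 = 29
  SHL R5, 2  → R5 = 29 << 2 = 29 * 2^2 = 116
Final: R5 = 116

116


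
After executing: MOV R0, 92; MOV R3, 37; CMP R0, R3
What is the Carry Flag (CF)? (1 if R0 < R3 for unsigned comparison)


Register state trace:
  MOV R0, 92  → R0 = 92
  MOV R3, 37  → R3 = 37
  CMP R0, R3  → unsigned 92 - 37: no borrow
  92 >= 37, so CF = 0
CF = 0

0


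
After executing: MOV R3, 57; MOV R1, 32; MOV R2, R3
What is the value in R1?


Register state trace:
  MOV R3, 57  → R3 = 57
  MOV R1, 32  → R1 = 32
  MOV R2, R3  → R2 = 57
Final: R1 = 32

32


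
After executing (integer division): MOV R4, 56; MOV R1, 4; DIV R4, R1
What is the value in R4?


Register state trace:
  MOV R4, 56  → R4 = 56
  MOV R1, 4  → R1 = 4
  DIV R4, R1  → R4 = 56 // 4 = 14
Final: R4 = 14

14


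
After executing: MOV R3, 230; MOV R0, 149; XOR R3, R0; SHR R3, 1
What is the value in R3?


Register state trace:
  MOV R3, 230  → R3 = 230 (0b11100110)
  MOV R0, 149  → R0 = 149 (0b10010101)
  XOR R3, R0  → R3 = 230 XOR 149 = 115 (0b01110011)
  SHR R3, 1  → R3 = 115 >> 1 = 57
Final: R3 = 57

57


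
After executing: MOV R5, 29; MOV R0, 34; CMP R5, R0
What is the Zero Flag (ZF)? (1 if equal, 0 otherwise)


Register state trace:
  MOV R5, 29  → R5 = 29
  MOV R0, 34  → R0 = 34
  CMP R5, R0  → computes 29 - 34 = -5
  Result is nonzero, so values are not equal
ZF = 0

0


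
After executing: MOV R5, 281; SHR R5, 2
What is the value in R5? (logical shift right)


Register state trace:
  MOV R5, 281  → R5 = 281
  SHR R5, 2  → R5 = 281 >> 2 = 281 // 2^2 = 70
Final: R5 = 70

70


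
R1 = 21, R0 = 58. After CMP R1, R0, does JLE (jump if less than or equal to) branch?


Trace:
  R1 = 21, R0 = 58
  CMP R1, R0  → compares 21 vs 58
  JLE checks: is 21 less than or equal to 58?
  21 < 58, so condition is true
Branch taken: Yes

Yes


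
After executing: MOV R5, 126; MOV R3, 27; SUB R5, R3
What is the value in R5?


Register state trace:
  MOV R5, 126  → R5 = 126
  MOV R3, 27  → R3 = 27
  SUB R5, R3  → R5 = 126 - 27 = 99
Final: R5 = 99

99


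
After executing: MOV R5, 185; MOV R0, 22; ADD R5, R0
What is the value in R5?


Register state trace:
  MOV R5, 185  → R5 = 185
  MOV R0, 22  → R0 = 22
  ADD R5, R0  → R5 = 185 + 22 = 207
Final: R5 = 207

207


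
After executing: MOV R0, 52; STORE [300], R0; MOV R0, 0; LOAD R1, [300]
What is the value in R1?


Register and memory trace:
  MOV R0, 52  → R0 = 52
  STORE [300], R0  → mem[300] = 52
  MOV R0, 0  → R0 = 0
  LOAD R1, [300]  → R1 = mem[300] = 52
Final: R1 = 52

52


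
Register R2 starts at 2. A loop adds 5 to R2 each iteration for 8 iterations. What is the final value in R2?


Starting value: R2 = 2
  Iter 1: R2 = 2 + 5 = 7
  Iter 2: R2 = 7 + 5 = 12
  Iter 3: R2 = 12 + 5 = 17
  Iter 4: R2 = 17 + 5 = 22
  Iter 5: R2 = 22 + 5 = 27
  Iter 6: R2 = 27 + 5 = 32
  Iter 7: R2 = 32 + 5 = 37
  Iter 8: R2 = 37 + 5 = 42
Final: R2 = 42

42


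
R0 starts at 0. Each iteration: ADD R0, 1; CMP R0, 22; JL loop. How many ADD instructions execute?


Loop trace (R0 starts at 0, target 22, step 1):
  ADD #1: R0 = 0 + 1 = 1  → 1 < 22, loop
  ADD #2: R0 = 1 + 1 = 2  → 2 < 22, loop
  ADD #3: R0 = 2 + 1 = 3  → 3 < 22, loop
  ADD #4: R0 = 3 + 1 = 4  → 4 < 22, loop
  ADD #5: R0 = 4 + 1 = 5  → 5 < 22, loop
  ADD #6: R0 = 5 + 1 = 6  → 6 < 22, loop
  ADD #7: R0 = 6 + 1 = 7  → 7 < 22, loop
  ADD #8: R0 = 7 + 1 = 8  → 8 < 22, loop
  ADD #9: R0 = 8 + 1 = 9  → 9 < 22, loop
  ADD #10: R0 = 9 + 1 = 10  → 10 < 22, loop
  ADD #11: R0 = 10 + 1 = 11  → 11 < 22, loop
  ADD #12: R0 = 11 + 1 = 12  → 12 < 22, loop
  ADD #13: R0 = 12 + 1 = 13  → 13 < 22, loop
  ADD #14: R0 = 13 + 1 = 14  → 14 < 22, loop
  ADD #15: R0 = 14 + 1 = 15  → 15 < 22, loop
  ADD #16: R0 = 15 + 1 = 16  → 16 < 22, loop
  ADD #17: R0 = 16 + 1 = 17  → 17 < 22, loop
  ADD #18: R0 = 17 + 1 = 18  → 18 < 22, loop
  ADD #19: R0 = 18 + 1 = 19  → 19 < 22, loop
  ADD #20: R0 = 19 + 1 = 20  → 20 < 22, loop
  ADD #21: R0 = 20 + 1 = 21  → 21 < 22, loop
  ADD #22: R0 = 21 + 1 = 22  → 22 >= 22, exit
Total ADD instructions: 22

22


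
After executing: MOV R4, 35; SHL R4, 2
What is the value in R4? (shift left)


Register state trace:
  MOV R4, 35  → R4 = 35
  SHL R4, 2  → R4 = 35 << 2 = 35 * 2^2 = 140
Final: R4 = 140

140


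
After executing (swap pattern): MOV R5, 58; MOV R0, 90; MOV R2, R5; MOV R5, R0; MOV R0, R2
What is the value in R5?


Register state trace (swap pattern):
  MOV R5, 58  → R5 = 58
  MOV R0, 90  → R0 = 90
  MOV R2, R5  → R2 = 58  (save R5)
  MOV R5, R0  → R5 = 90  (R5 gets R0's value)
  MOV R0, R2  → R0 = 58  (R0 gets saved value)
Final: R5 = 90

90


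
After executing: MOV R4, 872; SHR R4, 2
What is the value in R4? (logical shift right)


Register state trace:
  MOV R4, 872  → R4 = 872
  SHR R4, 2  → R4 = 872 >> 2 = 872 // 2^2 = 218
Final: R4 = 218

218


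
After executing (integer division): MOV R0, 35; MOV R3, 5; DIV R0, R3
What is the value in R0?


Register state trace:
  MOV R0, 35  → R0 = 35
  MOV R3, 5  → R3 = 5
  DIV R0, R3  → R0 = 35 // 5 = 7
Final: R0 = 7

7


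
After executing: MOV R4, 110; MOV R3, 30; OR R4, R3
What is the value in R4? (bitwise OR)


Register state trace:
  MOV R4, 110  → R4 = 110 (0b01101110)
  MOV R3, 30  → R3 = 30 (0b00011110)
  OR R4, R3   → R4 = 110 OR 30 = 126 (0b01111110)
Final: R4 = 126

126


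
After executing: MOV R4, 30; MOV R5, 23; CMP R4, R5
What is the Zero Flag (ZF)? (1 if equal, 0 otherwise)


Register state trace:
  MOV R4, 30  → R4 = 30
  MOV R5, 23  → R5 = 23
  CMP R4, R5  → computes 30 - 23 = 7
  Result is nonzero, so values are not equal
ZF = 0

0


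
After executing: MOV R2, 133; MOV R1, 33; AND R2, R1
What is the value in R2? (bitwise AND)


Register state trace:
  MOV R2, 133  → R2 = 133 (0b10000101)
  MOV R1, 33  → R1 = 33 (0b00100001)
  AND R2, R1  → R2 = 133 AND 33 = 1 (0b00000001)
Final: R2 = 1

1


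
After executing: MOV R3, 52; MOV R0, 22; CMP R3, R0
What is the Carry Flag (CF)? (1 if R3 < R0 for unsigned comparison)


Register state trace:
  MOV R3, 52  → R3 = 52
  MOV R0, 22  → R0 = 22
  CMP R3, R0  → unsigned 52 - 22: no borrow
  52 >= 22, so CF = 0
CF = 0

0


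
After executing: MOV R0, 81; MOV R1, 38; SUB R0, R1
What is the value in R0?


Register state trace:
  MOV R0, 81  → R0 = 81
  MOV R1, 38  → R1 = 38
  SUB R0, R1  → R0 = 81 - 38 = 43
Final: R0 = 43

43


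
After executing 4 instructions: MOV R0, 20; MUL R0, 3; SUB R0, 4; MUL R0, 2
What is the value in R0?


Register state trace:
  MOV R0, 20  → R0 = 20
  MUL R0, 3  → R0 = 20 * 3 = 60
  SUB R0, 4  → R0 = 60 - 4 = 56
  MUL R0, 2  → R0 = 56 * 2 = 112
Final: R0 = 112

112


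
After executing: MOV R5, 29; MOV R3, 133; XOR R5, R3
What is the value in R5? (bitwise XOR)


Register state trace:
  MOV R5, 29  → R5 = 29 (0b00011101)
  MOV R3, 133  → R3 = 133 (0b10000101)
  XOR R5, R3  → R5 = 29 XOR 133 = 152 (0b10011000)
Final: R5 = 152

152


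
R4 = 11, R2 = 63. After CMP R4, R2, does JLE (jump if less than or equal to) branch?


Trace:
  R4 = 11, R2 = 63
  CMP R4, R2  → compares 11 vs 63
  JLE checks: is 11 less than or equal to 63?
  11 < 63, so condition is true
Branch taken: Yes

Yes


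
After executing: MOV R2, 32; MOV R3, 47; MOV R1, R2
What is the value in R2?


Register state trace:
  MOV R2, 32  → R2 = 32
  MOV R3, 47  → R3 = 47
  MOV R1, R2  → R1 = 32
Final: R2 = 32

32


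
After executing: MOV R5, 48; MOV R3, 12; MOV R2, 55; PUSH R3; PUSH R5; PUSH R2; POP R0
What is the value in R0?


Stack trace (top is rightmost):
  MOV R5, 48  → R5 = 48
  MOV R3, 12  → R3 = 12
  MOV R2, 55  → R2 = 55
  PUSH R3  → stack: [12]
  PUSH R5  → stack: [12, 48]
  PUSH R2  → stack: [12, 48, 55]
  POP R0  → R0 = 55, stack: [12, 48]
Final: R0 = 55

55


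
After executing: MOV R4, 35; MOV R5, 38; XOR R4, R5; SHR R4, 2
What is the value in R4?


Register state trace:
  MOV R4, 35  → R4 = 35 (0b00100011)
  MOV R5, 38  → R5 = 38 (0b00100110)
  XOR R4, R5  → R4 = 35 XOR 38 = 5 (0b00000101)
  SHR R4, 2  → R4 = 5 >> 2 = 1
Final: R4 = 1

1


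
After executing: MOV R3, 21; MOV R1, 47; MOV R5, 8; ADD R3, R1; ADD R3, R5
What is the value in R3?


Register state trace:
  MOV R3, 21  → R3 = 21
  MOV R1, 47  → R1 = 47
  MOV R5, 8  → R5 = 8
  ADD R3, R1  → R3 = 21 + 47 = 68
  ADD R3, R5  → R3 = 68 + 8 = 76
Final: R3 = 76

76


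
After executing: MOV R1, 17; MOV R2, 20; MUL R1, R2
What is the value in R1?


Register state trace:
  MOV R1, 17  → R1 = 17
  MOV R2, 20  → R2 = 20
  MUL R1, R2  → R1 = 17 * 20 = 340
Final: R1 = 340

340


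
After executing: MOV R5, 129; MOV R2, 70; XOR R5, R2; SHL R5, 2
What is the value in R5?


Register state trace:
  MOV R5, 129  → R5 = 129 (0b10000001)
  MOV R2, 70  → R2 = 70 (0b01000110)
  XOR R5, R2  → R5 = 129 XOR 70 = 199 (0b11000111)
  SHL R5, 2  → R5 = 199 << 2 = 796
Final: R5 = 796

796


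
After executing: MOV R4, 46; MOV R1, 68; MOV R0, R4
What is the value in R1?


Register state trace:
  MOV R4, 46  → R4 = 46
  MOV R1, 68  → R1 = 68
  MOV R0, R4  → R0 = 46
Final: R1 = 68

68


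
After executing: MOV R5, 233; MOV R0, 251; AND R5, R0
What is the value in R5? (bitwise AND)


Register state trace:
  MOV R5, 233  → R5 = 233 (0b11101001)
  MOV R0, 251  → R0 = 251 (0b11111011)
  AND R5, R0  → R5 = 233 AND 251 = 233 (0b11101001)
Final: R5 = 233

233


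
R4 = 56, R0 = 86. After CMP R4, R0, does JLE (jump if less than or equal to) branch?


Trace:
  R4 = 56, R0 = 86
  CMP R4, R0  → compares 56 vs 86
  JLE checks: is 56 less than or equal to 86?
  56 < 86, so condition is true
Branch taken: Yes

Yes


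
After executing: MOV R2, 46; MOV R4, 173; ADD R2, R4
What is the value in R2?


Register state trace:
  MOV R2, 46  → R2 = 46
  MOV R4, 173  → R4 = 173
  ADD R2, R4  → R2 = 46 + 173 = 219
Final: R2 = 219

219


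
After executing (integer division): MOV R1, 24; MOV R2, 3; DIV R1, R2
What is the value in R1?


Register state trace:
  MOV R1, 24  → R1 = 24
  MOV R2, 3  → R2 = 3
  DIV R1, R2  → R1 = 24 // 3 = 8
Final: R1 = 8

8


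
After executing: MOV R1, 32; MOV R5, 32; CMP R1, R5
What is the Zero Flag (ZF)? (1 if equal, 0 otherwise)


Register state trace:
  MOV R1, 32  → R1 = 32
  MOV R5, 32  → R5 = 32
  CMP R1, R5  → computes 32 - 32 = 0
  Result is zero, so values are equal
ZF = 1

1


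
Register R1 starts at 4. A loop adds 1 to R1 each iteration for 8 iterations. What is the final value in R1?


Starting value: R1 = 4
  Iter 1: R1 = 4 + 1 = 5
  Iter 2: R1 = 5 + 1 = 6
  Iter 3: R1 = 6 + 1 = 7
  Iter 4: R1 = 7 + 1 = 8
  Iter 5: R1 = 8 + 1 = 9
  Iter 6: R1 = 9 + 1 = 10
  Iter 7: R1 = 10 + 1 = 11
  Iter 8: R1 = 11 + 1 = 12
Final: R1 = 12

12


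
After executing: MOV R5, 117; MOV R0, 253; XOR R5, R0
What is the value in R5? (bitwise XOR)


Register state trace:
  MOV R5, 117  → R5 = 117 (0b01110101)
  MOV R0, 253  → R0 = 253 (0b11111101)
  XOR R5, R0  → R5 = 117 XOR 253 = 136 (0b10001000)
Final: R5 = 136

136


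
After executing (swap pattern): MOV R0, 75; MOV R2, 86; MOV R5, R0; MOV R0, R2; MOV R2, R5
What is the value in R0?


Register state trace (swap pattern):
  MOV R0, 75  → R0 = 75
  MOV R2, 86  → R2 = 86
  MOV R5, R0  → R5 = 75  (save R0)
  MOV R0, R2  → R0 = 86  (R0 gets R2's value)
  MOV R2, R5  → R2 = 75  (R2 gets saved value)
Final: R0 = 86

86


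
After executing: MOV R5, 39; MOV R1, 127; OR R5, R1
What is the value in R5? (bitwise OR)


Register state trace:
  MOV R5, 39  → R5 = 39 (0b00100111)
  MOV R1, 127  → R1 = 127 (0b01111111)
  OR R5, R1   → R5 = 39 OR 127 = 127 (0b01111111)
Final: R5 = 127

127


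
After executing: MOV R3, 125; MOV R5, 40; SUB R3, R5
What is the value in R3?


Register state trace:
  MOV R3, 125  → R3 = 125
  MOV R5, 40  → R5 = 40
  SUB R3, R5  → R3 = 125 - 40 = 85
Final: R3 = 85

85


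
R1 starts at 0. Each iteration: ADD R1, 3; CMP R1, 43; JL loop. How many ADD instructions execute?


Loop trace (R1 starts at 0, target 43, step 3):
  ADD #1: R1 = 0 + 3 = 3  → 3 < 43, loop
  ADD #2: R1 = 3 + 3 = 6  → 6 < 43, loop
  ADD #3: R1 = 6 + 3 = 9  → 9 < 43, loop
  ADD #4: R1 = 9 + 3 = 12  → 12 < 43, loop
  ADD #5: R1 = 12 + 3 = 15  → 15 < 43, loop
  ADD #6: R1 = 15 + 3 = 18  → 18 < 43, loop
  ADD #7: R1 = 18 + 3 = 21  → 21 < 43, loop
  ADD #8: R1 = 21 + 3 = 24  → 24 < 43, loop
  ADD #9: R1 = 24 + 3 = 27  → 27 < 43, loop
  ADD #10: R1 = 27 + 3 = 30  → 30 < 43, loop
  ADD #11: R1 = 30 + 3 = 33  → 33 < 43, loop
  ADD #12: R1 = 33 + 3 = 36  → 36 < 43, loop
  ADD #13: R1 = 36 + 3 = 39  → 39 < 43, loop
  ADD #14: R1 = 39 + 3 = 42  → 42 < 43, loop
  ADD #15: R1 = 42 + 3 = 45  → 45 >= 43, exit
Total ADD instructions: 15

15


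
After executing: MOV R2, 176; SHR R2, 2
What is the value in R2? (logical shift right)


Register state trace:
  MOV R2, 176  → R2 = 176
  SHR R2, 2  → R2 = 176 >> 2 = 176 // 2^2 = 44
Final: R2 = 44

44


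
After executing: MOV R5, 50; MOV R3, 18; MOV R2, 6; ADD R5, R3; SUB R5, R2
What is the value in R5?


Register state trace:
  MOV R5, 50  → R5 = 50
  MOV R3, 18  → R3 = 18
  MOV R2, 6  → R2 = 6
  ADD R5, R3  → R5 = 50 + 18 = 68
  SUB R5, R2  → R5 = 68 - 6 = 62
Final: R5 = 62

62


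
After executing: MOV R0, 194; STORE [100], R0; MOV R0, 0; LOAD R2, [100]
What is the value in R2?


Register and memory trace:
  MOV R0, 194  → R0 = 194
  STORE [100], R0  → mem[100] = 194
  MOV R0, 0  → R0 = 0
  LOAD R2, [100]  → R2 = mem[100] = 194
Final: R2 = 194

194


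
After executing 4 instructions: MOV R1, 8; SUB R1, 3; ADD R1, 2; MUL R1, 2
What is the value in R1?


Register state trace:
  MOV R1, 8  → R1 = 8
  SUB R1, 3  → R1 = 8 - 3 = 5
  ADD R1, 2  → R1 = 5 + 2 = 7
  MUL R1, 2  → R1 = 7 * 2 = 14
Final: R1 = 14

14


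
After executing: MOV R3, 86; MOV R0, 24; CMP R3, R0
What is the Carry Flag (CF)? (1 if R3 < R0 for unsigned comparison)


Register state trace:
  MOV R3, 86  → R3 = 86
  MOV R0, 24  → R0 = 24
  CMP R3, R0  → unsigned 86 - 24: no borrow
  86 >= 24, so CF = 0
CF = 0

0


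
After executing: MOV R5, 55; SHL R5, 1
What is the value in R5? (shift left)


Register state trace:
  MOV R5, 55  → R5 = 55
  SHL R5, 1  → R5 = 55 << 1 = 55 * 2^1 = 110
Final: R5 = 110

110


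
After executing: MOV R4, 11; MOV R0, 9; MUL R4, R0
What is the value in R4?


Register state trace:
  MOV R4, 11  → R4 = 11
  MOV R0, 9  → R0 = 9
  MUL R4, R0  → R4 = 11 * 9 = 99
Final: R4 = 99

99


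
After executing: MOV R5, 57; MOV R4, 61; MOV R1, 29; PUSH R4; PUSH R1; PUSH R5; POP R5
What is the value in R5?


Stack trace (top is rightmost):
  MOV R5, 57  → R5 = 57
  MOV R4, 61  → R4 = 61
  MOV R1, 29  → R1 = 29
  PUSH R4  → stack: [61]
  PUSH R1  → stack: [61, 29]
  PUSH R5  → stack: [61, 29, 57]
  POP R5  → R5 = 57, stack: [61, 29]
Final: R5 = 57

57


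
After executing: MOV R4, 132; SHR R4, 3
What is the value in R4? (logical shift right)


Register state trace:
  MOV R4, 132  → R4 = 132
  SHR R4, 3  → R4 = 132 >> 3 = 132 // 2^3 = 16
Final: R4 = 16

16


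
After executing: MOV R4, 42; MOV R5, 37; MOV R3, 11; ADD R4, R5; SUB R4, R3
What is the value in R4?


Register state trace:
  MOV R4, 42  → R4 = 42
  MOV R5, 37  → R5 = 37
  MOV R3, 11  → R3 = 11
  ADD R4, R5  → R4 = 42 + 37 = 79
  SUB R4, R3  → R4 = 79 - 11 = 68
Final: R4 = 68

68


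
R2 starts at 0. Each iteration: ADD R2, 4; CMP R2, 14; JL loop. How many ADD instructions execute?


Loop trace (R2 starts at 0, target 14, step 4):
  ADD #1: R2 = 0 + 4 = 4  → 4 < 14, loop
  ADD #2: R2 = 4 + 4 = 8  → 8 < 14, loop
  ADD #3: R2 = 8 + 4 = 12  → 12 < 14, loop
  ADD #4: R2 = 12 + 4 = 16  → 16 >= 14, exit
Total ADD instructions: 4

4


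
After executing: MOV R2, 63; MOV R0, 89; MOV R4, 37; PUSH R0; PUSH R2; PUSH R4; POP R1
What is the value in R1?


Stack trace (top is rightmost):
  MOV R2, 63  → R2 = 63
  MOV R0, 89  → R0 = 89
  MOV R4, 37  → R4 = 37
  PUSH R0  → stack: [89]
  PUSH R2  → stack: [89, 63]
  PUSH R4  → stack: [89, 63, 37]
  POP R1  → R1 = 37, stack: [89, 63]
Final: R1 = 37

37


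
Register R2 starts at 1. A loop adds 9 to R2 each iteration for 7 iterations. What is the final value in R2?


Starting value: R2 = 1
  Iter 1: R2 = 1 + 9 = 10
  Iter 2: R2 = 10 + 9 = 19
  Iter 3: R2 = 19 + 9 = 28
  Iter 4: R2 = 28 + 9 = 37
  Iter 5: R2 = 37 + 9 = 46
  Iter 6: R2 = 46 + 9 = 55
  Iter 7: R2 = 55 + 9 = 64
Final: R2 = 64

64


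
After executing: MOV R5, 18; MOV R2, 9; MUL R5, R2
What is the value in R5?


Register state trace:
  MOV R5, 18  → R5 = 18
  MOV R2, 9  → R2 = 9
  MUL R5, R2  → R5 = 18 * 9 = 162
Final: R5 = 162

162


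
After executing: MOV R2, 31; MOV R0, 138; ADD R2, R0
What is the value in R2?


Register state trace:
  MOV R2, 31  → R2 = 31
  MOV R0, 138  → R0 = 138
  ADD R2, R0  → R2 = 31 + 138 = 169
Final: R2 = 169

169


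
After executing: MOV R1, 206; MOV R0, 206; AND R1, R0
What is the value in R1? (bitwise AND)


Register state trace:
  MOV R1, 206  → R1 = 206 (0b11001110)
  MOV R0, 206  → R0 = 206 (0b11001110)
  AND R1, R0  → R1 = 206 AND 206 = 206 (0b11001110)
Final: R1 = 206

206


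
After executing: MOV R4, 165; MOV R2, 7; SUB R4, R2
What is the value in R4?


Register state trace:
  MOV R4, 165  → R4 = 165
  MOV R2, 7  → R2 = 7
  SUB R4, R2  → R4 = 165 - 7 = 158
Final: R4 = 158

158


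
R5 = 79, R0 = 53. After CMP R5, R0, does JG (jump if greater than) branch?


Trace:
  R5 = 79, R0 = 53
  CMP R5, R0  → compares 79 vs 53
  JG checks: is 79 greater than 53?
  79 > 53, so condition is true
Branch taken: Yes

Yes


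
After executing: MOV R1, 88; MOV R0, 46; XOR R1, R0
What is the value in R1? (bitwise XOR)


Register state trace:
  MOV R1, 88  → R1 = 88 (0b01011000)
  MOV R0, 46  → R0 = 46 (0b00101110)
  XOR R1, R0  → R1 = 88 XOR 46 = 118 (0b01110110)
Final: R1 = 118

118


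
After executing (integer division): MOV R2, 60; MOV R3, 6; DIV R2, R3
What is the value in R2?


Register state trace:
  MOV R2, 60  → R2 = 60
  MOV R3, 6  → R3 = 6
  DIV R2, R3  → R2 = 60 // 6 = 10
Final: R2 = 10

10


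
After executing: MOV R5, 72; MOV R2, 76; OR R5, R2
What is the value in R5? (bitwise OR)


Register state trace:
  MOV R5, 72  → R5 = 72 (0b01001000)
  MOV R2, 76  → R2 = 76 (0b01001100)
  OR R5, R2   → R5 = 72 OR 76 = 76 (0b01001100)
Final: R5 = 76

76


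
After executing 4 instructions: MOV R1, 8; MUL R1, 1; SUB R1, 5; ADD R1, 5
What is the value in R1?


Register state trace:
  MOV R1, 8  → R1 = 8
  MUL R1, 1  → R1 = 8 * 1 = 8
  SUB R1, 5  → R1 = 8 - 5 = 3
  ADD R1, 5  → R1 = 3 + 5 = 8
Final: R1 = 8

8


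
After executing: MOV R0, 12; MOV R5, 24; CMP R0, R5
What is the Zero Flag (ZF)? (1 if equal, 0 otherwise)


Register state trace:
  MOV R0, 12  → R0 = 12
  MOV R5, 24  → R5 = 24
  CMP R0, R5  → computes 12 - 24 = -12
  Result is nonzero, so values are not equal
ZF = 0

0


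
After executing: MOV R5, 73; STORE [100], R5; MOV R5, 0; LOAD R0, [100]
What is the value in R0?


Register and memory trace:
  MOV R5, 73  → R5 = 73
  STORE [100], R5  → mem[100] = 73
  MOV R5, 0  → R5 = 0
  LOAD R0, [100]  → R0 = mem[100] = 73
Final: R0 = 73

73


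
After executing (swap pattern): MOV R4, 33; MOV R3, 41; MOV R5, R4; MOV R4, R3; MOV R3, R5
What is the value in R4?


Register state trace (swap pattern):
  MOV R4, 33  → R4 = 33
  MOV R3, 41  → R3 = 41
  MOV R5, R4  → R5 = 33  (save R4)
  MOV R4, R3  → R4 = 41  (R4 gets R3's value)
  MOV R3, R5  → R3 = 33  (R3 gets saved value)
Final: R4 = 41

41


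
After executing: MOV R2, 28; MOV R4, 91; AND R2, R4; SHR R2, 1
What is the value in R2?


Register state trace:
  MOV R2, 28  → R2 = 28 (0b00011100)
  MOV R4, 91  → R4 = 91 (0b01011011)
  AND R2, R4  → R2 = 28 AND 91 = 24 (0b00011000)
  SHR R2, 1  → R2 = 24 >> 1 = 12
Final: R2 = 12

12


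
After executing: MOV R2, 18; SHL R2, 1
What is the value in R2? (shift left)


Register state trace:
  MOV R2, 18  → R2 = 18
  SHL R2, 1  → R2 = 18 << 1 = 18 * 2^1 = 36
Final: R2 = 36

36


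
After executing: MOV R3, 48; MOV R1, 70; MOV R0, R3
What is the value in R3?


Register state trace:
  MOV R3, 48  → R3 = 48
  MOV R1, 70  → R1 = 70
  MOV R0, R3  → R0 = 48
Final: R3 = 48

48


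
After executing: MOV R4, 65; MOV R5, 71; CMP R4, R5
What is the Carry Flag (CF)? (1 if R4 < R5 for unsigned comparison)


Register state trace:
  MOV R4, 65  → R4 = 65
  MOV R5, 71  → R5 = 71
  CMP R4, R5  → unsigned 65 - 71: borrow occurs
  65 < 71, so CF = 1
CF = 1

1


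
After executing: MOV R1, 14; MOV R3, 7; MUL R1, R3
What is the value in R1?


Register state trace:
  MOV R1, 14  → R1 = 14
  MOV R3, 7  → R3 = 7
  MUL R1, R3  → R1 = 14 * 7 = 98
Final: R1 = 98

98


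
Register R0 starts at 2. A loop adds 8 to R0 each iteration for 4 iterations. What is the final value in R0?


Starting value: R0 = 2
  Iter 1: R0 = 2 + 8 = 10
  Iter 2: R0 = 10 + 8 = 18
  Iter 3: R0 = 18 + 8 = 26
  Iter 4: R0 = 26 + 8 = 34
Final: R0 = 34

34


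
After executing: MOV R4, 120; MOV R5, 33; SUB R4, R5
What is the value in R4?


Register state trace:
  MOV R4, 120  → R4 = 120
  MOV R5, 33  → R5 = 33
  SUB R4, R5  → R4 = 120 - 33 = 87
Final: R4 = 87

87


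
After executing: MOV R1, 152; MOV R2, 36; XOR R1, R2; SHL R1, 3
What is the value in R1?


Register state trace:
  MOV R1, 152  → R1 = 152 (0b10011000)
  MOV R2, 36  → R2 = 36 (0b00100100)
  XOR R1, R2  → R1 = 152 XOR 36 = 188 (0b10111100)
  SHL R1, 3  → R1 = 188 << 3 = 1504
Final: R1 = 1504

1504


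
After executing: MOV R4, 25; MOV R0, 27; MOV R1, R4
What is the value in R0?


Register state trace:
  MOV R4, 25  → R4 = 25
  MOV R0, 27  → R0 = 27
  MOV R1, R4  → R1 = 25
Final: R0 = 27

27


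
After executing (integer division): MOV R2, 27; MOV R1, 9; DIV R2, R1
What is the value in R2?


Register state trace:
  MOV R2, 27  → R2 = 27
  MOV R1, 9  → R1 = 9
  DIV R2, R1  → R2 = 27 // 9 = 3
Final: R2 = 3

3


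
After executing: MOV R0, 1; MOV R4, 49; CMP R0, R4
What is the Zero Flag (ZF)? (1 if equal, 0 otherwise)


Register state trace:
  MOV R0, 1  → R0 = 1
  MOV R4, 49  → R4 = 49
  CMP R0, R4  → computes 1 - 49 = -48
  Result is nonzero, so values are not equal
ZF = 0

0


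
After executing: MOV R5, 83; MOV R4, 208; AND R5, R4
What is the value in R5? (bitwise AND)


Register state trace:
  MOV R5, 83  → R5 = 83 (0b01010011)
  MOV R4, 208  → R4 = 208 (0b11010000)
  AND R5, R4  → R5 = 83 AND 208 = 80 (0b01010000)
Final: R5 = 80

80


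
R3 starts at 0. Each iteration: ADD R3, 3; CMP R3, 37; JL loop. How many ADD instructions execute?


Loop trace (R3 starts at 0, target 37, step 3):
  ADD #1: R3 = 0 + 3 = 3  → 3 < 37, loop
  ADD #2: R3 = 3 + 3 = 6  → 6 < 37, loop
  ADD #3: R3 = 6 + 3 = 9  → 9 < 37, loop
  ADD #4: R3 = 9 + 3 = 12  → 12 < 37, loop
  ADD #5: R3 = 12 + 3 = 15  → 15 < 37, loop
  ADD #6: R3 = 15 + 3 = 18  → 18 < 37, loop
  ADD #7: R3 = 18 + 3 = 21  → 21 < 37, loop
  ADD #8: R3 = 21 + 3 = 24  → 24 < 37, loop
  ADD #9: R3 = 24 + 3 = 27  → 27 < 37, loop
  ADD #10: R3 = 27 + 3 = 30  → 30 < 37, loop
  ADD #11: R3 = 30 + 3 = 33  → 33 < 37, loop
  ADD #12: R3 = 33 + 3 = 36  → 36 < 37, loop
  ADD #13: R3 = 36 + 3 = 39  → 39 >= 37, exit
Total ADD instructions: 13

13


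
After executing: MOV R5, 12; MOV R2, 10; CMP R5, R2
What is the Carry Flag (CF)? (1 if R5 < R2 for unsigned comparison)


Register state trace:
  MOV R5, 12  → R5 = 12
  MOV R2, 10  → R2 = 10
  CMP R5, R2  → unsigned 12 - 10: no borrow
  12 >= 10, so CF = 0
CF = 0

0


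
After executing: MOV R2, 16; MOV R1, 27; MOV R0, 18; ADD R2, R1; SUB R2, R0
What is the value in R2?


Register state trace:
  MOV R2, 16  → R2 = 16
  MOV R1, 27  → R1 = 27
  MOV R0, 18  → R0 = 18
  ADD R2, R1  → R2 = 16 + 27 = 43
  SUB R2, R0  → R2 = 43 - 18 = 25
Final: R2 = 25

25


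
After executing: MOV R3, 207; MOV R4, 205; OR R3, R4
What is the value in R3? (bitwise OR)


Register state trace:
  MOV R3, 207  → R3 = 207 (0b11001111)
  MOV R4, 205  → R4 = 205 (0b11001101)
  OR R3, R4   → R3 = 207 OR 205 = 207 (0b11001111)
Final: R3 = 207

207


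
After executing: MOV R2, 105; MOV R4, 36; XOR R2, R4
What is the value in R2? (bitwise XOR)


Register state trace:
  MOV R2, 105  → R2 = 105 (0b01101001)
  MOV R4, 36  → R4 = 36 (0b00100100)
  XOR R2, R4  → R2 = 105 XOR 36 = 77 (0b01001101)
Final: R2 = 77

77


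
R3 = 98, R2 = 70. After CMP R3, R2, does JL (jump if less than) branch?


Trace:
  R3 = 98, R2 = 70
  CMP R3, R2  → compares 98 vs 70
  JL checks: is 98 less than 70?
  98 > 70, so condition is false
Branch taken: No

No


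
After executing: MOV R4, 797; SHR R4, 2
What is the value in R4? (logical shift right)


Register state trace:
  MOV R4, 797  → R4 = 797
  SHR R4, 2  → R4 = 797 >> 2 = 797 // 2^2 = 199
Final: R4 = 199

199


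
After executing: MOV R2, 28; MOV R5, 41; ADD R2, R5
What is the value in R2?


Register state trace:
  MOV R2, 28  → R2 = 28
  MOV R5, 41  → R5 = 41
  ADD R2, R5  → R2 = 28 + 41 = 69
Final: R2 = 69

69


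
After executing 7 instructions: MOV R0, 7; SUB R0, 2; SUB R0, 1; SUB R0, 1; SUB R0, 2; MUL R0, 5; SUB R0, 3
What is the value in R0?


Register state trace:
  MOV R0, 7  → R0 = 7
  SUB R0, 2  → R0 = 7 - 2 = 5
  SUB R0, 1  → R0 = 5 - 1 = 4
  SUB R0, 1  → R0 = 4 - 1 = 3
  SUB R0, 2  → R0 = 3 - 2 = 1
  MUL R0, 5  → R0 = 1 * 5 = 5
  SUB R0, 3  → R0 = 5 - 3 = 2
Final: R0 = 2

2


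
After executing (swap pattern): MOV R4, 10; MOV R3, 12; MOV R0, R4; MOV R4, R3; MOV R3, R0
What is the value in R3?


Register state trace (swap pattern):
  MOV R4, 10  → R4 = 10
  MOV R3, 12  → R3 = 12
  MOV R0, R4  → R0 = 10  (save R4)
  MOV R4, R3  → R4 = 12  (R4 gets R3's value)
  MOV R3, R0  → R3 = 10  (R3 gets saved value)
Final: R3 = 10

10


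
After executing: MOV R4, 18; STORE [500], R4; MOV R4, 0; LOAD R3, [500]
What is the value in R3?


Register and memory trace:
  MOV R4, 18  → R4 = 18
  STORE [500], R4  → mem[500] = 18
  MOV R4, 0  → R4 = 0
  LOAD R3, [500]  → R3 = mem[500] = 18
Final: R3 = 18

18


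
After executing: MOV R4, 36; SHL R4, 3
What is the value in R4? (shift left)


Register state trace:
  MOV R4, 36  → R4 = 36
  SHL R4, 3  → R4 = 36 << 3 = 36 * 2^3 = 288
Final: R4 = 288

288


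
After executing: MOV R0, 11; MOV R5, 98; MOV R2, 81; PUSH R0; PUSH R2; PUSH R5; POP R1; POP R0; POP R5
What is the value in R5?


Stack trace (top is rightmost):
  MOV R0, 11  → R0 = 11
  MOV R5, 98  → R5 = 98
  MOV R2, 81  → R2 = 81
  PUSH R0  → stack: [11]
  PUSH R2  → stack: [11, 81]
  PUSH R5  → stack: [11, 81, 98]
  POP R1  → R1 = 98, stack: [11, 81]
  POP R0  → R0 = 81, stack: [11]
  POP R5  → R5 = 11, stack: []
Final: R5 = 11

11


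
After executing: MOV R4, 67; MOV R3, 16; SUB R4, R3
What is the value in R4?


Register state trace:
  MOV R4, 67  → R4 = 67
  MOV R3, 16  → R3 = 16
  SUB R4, R3  → R4 = 67 - 16 = 51
Final: R4 = 51

51


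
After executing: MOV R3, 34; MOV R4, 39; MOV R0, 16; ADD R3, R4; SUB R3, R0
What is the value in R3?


Register state trace:
  MOV R3, 34  → R3 = 34
  MOV R4, 39  → R4 = 39
  MOV R0, 16  → R0 = 16
  ADD R3, R4  → R3 = 34 + 39 = 73
  SUB R3, R0  → R3 = 73 - 16 = 57
Final: R3 = 57

57


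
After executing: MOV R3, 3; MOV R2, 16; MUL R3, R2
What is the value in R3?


Register state trace:
  MOV R3, 3  → R3 = 3
  MOV R2, 16  → R2 = 16
  MUL R3, R2  → R3 = 3 * 16 = 48
Final: R3 = 48

48


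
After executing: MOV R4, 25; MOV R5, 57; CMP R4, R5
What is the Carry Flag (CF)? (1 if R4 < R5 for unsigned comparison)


Register state trace:
  MOV R4, 25  → R4 = 25
  MOV R5, 57  → R5 = 57
  CMP R4, R5  → unsigned 25 - 57: borrow occurs
  25 < 57, so CF = 1
CF = 1

1


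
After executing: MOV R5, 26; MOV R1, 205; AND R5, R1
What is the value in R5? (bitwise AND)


Register state trace:
  MOV R5, 26  → R5 = 26 (0b00011010)
  MOV R1, 205  → R1 = 205 (0b11001101)
  AND R5, R1  → R5 = 26 AND 205 = 8 (0b00001000)
Final: R5 = 8

8


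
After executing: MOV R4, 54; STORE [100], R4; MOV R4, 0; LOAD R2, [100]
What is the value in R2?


Register and memory trace:
  MOV R4, 54  → R4 = 54
  STORE [100], R4  → mem[100] = 54
  MOV R4, 0  → R4 = 0
  LOAD R2, [100]  → R2 = mem[100] = 54
Final: R2 = 54

54


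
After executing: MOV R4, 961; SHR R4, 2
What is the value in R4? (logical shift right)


Register state trace:
  MOV R4, 961  → R4 = 961
  SHR R4, 2  → R4 = 961 >> 2 = 961 // 2^2 = 240
Final: R4 = 240

240


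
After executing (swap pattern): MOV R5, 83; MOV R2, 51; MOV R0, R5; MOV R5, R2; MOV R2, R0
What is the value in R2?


Register state trace (swap pattern):
  MOV R5, 83  → R5 = 83
  MOV R2, 51  → R2 = 51
  MOV R0, R5  → R0 = 83  (save R5)
  MOV R5, R2  → R5 = 51  (R5 gets R2's value)
  MOV R2, R0  → R2 = 83  (R2 gets saved value)
Final: R2 = 83

83


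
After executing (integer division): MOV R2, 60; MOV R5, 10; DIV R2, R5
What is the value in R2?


Register state trace:
  MOV R2, 60  → R2 = 60
  MOV R5, 10  → R5 = 10
  DIV R2, R5  → R2 = 60 // 10 = 6
Final: R2 = 6

6


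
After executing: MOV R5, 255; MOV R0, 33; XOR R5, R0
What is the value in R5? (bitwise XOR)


Register state trace:
  MOV R5, 255  → R5 = 255 (0b11111111)
  MOV R0, 33  → R0 = 33 (0b00100001)
  XOR R5, R0  → R5 = 255 XOR 33 = 222 (0b11011110)
Final: R5 = 222

222


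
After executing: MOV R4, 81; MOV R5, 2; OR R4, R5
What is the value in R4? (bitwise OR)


Register state trace:
  MOV R4, 81  → R4 = 81 (0b01010001)
  MOV R5, 2  → R5 = 2 (0b00000010)
  OR R4, R5   → R4 = 81 OR 2 = 83 (0b01010011)
Final: R4 = 83

83


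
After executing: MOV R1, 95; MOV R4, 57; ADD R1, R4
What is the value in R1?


Register state trace:
  MOV R1, 95  → R1 = 95
  MOV R4, 57  → R4 = 57
  ADD R1, R4  → R1 = 95 + 57 = 152
Final: R1 = 152

152


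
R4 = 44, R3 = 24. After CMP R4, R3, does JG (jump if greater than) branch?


Trace:
  R4 = 44, R3 = 24
  CMP R4, R3  → compares 44 vs 24
  JG checks: is 44 greater than 24?
  44 > 24, so condition is true
Branch taken: Yes

Yes


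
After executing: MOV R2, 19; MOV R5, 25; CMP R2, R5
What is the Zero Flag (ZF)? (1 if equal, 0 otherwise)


Register state trace:
  MOV R2, 19  → R2 = 19
  MOV R5, 25  → R5 = 25
  CMP R2, R5  → computes 19 - 25 = -6
  Result is nonzero, so values are not equal
ZF = 0

0


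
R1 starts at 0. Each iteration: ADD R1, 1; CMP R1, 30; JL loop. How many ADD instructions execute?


Loop trace (R1 starts at 0, target 30, step 1):
  ADD #1: R1 = 0 + 1 = 1  → 1 < 30, loop
  ADD #2: R1 = 1 + 1 = 2  → 2 < 30, loop
  ADD #3: R1 = 2 + 1 = 3  → 3 < 30, loop
  ADD #4: R1 = 3 + 1 = 4  → 4 < 30, loop
  ADD #5: R1 = 4 + 1 = 5  → 5 < 30, loop
  ADD #6: R1 = 5 + 1 = 6  → 6 < 30, loop
  ADD #7: R1 = 6 + 1 = 7  → 7 < 30, loop
  ADD #8: R1 = 7 + 1 = 8  → 8 < 30, loop
  ADD #9: R1 = 8 + 1 = 9  → 9 < 30, loop
  ADD #10: R1 = 9 + 1 = 10  → 10 < 30, loop
  ADD #11: R1 = 10 + 1 = 11  → 11 < 30, loop
  ADD #12: R1 = 11 + 1 = 12  → 12 < 30, loop
  ADD #13: R1 = 12 + 1 = 13  → 13 < 30, loop
  ADD #14: R1 = 13 + 1 = 14  → 14 < 30, loop
  ADD #15: R1 = 14 + 1 = 15  → 15 < 30, loop
  ADD #16: R1 = 15 + 1 = 16  → 16 < 30, loop
  ADD #17: R1 = 16 + 1 = 17  → 17 < 30, loop
  ADD #18: R1 = 17 + 1 = 18  → 18 < 30, loop
  ADD #19: R1 = 18 + 1 = 19  → 19 < 30, loop
  ADD #20: R1 = 19 + 1 = 20  → 20 < 30, loop
  ADD #21: R1 = 20 + 1 = 21  → 21 < 30, loop
  ADD #22: R1 = 21 + 1 = 22  → 22 < 30, loop
  ADD #23: R1 = 22 + 1 = 23  → 23 < 30, loop
  ADD #24: R1 = 23 + 1 = 24  → 24 < 30, loop
  ADD #25: R1 = 24 + 1 = 25  → 25 < 30, loop
  ADD #26: R1 = 25 + 1 = 26  → 26 < 30, loop
  ADD #27: R1 = 26 + 1 = 27  → 27 < 30, loop
  ADD #28: R1 = 27 + 1 = 28  → 28 < 30, loop
  ADD #29: R1 = 28 + 1 = 29  → 29 < 30, loop
  ADD #30: R1 = 29 + 1 = 30  → 30 >= 30, exit
Total ADD instructions: 30

30


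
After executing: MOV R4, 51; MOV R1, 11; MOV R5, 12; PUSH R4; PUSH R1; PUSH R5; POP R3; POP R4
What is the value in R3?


Stack trace (top is rightmost):
  MOV R4, 51  → R4 = 51
  MOV R1, 11  → R1 = 11
  MOV R5, 12  → R5 = 12
  PUSH R4  → stack: [51]
  PUSH R1  → stack: [51, 11]
  PUSH R5  → stack: [51, 11, 12]
  POP R3  → R3 = 12, stack: [51, 11]
  POP R4  → R4 = 11, stack: [51]
Final: R3 = 12

12


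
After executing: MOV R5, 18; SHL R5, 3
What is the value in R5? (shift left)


Register state trace:
  MOV R5, 18  → R5 = 18
  SHL R5, 3  → R5 = 18 << 3 = 18 * 2^3 = 144
Final: R5 = 144

144


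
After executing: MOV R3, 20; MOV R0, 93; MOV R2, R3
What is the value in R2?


Register state trace:
  MOV R3, 20  → R3 = 20
  MOV R0, 93  → R0 = 93
  MOV R2, R3  → R2 = 20
Final: R2 = 20

20


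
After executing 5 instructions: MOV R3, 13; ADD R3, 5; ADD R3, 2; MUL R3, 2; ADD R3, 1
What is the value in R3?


Register state trace:
  MOV R3, 13  → R3 = 13
  ADD R3, 5  → R3 = 13 + 5 = 18
  ADD R3, 2  → R3 = 18 + 2 = 20
  MUL R3, 2  → R3 = 20 * 2 = 40
  ADD R3, 1  → R3 = 40 + 1 = 41
Final: R3 = 41

41


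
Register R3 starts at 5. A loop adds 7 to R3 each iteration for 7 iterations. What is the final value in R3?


Starting value: R3 = 5
  Iter 1: R3 = 5 + 7 = 12
  Iter 2: R3 = 12 + 7 = 19
  Iter 3: R3 = 19 + 7 = 26
  Iter 4: R3 = 26 + 7 = 33
  Iter 5: R3 = 33 + 7 = 40
  Iter 6: R3 = 40 + 7 = 47
  Iter 7: R3 = 47 + 7 = 54
Final: R3 = 54

54


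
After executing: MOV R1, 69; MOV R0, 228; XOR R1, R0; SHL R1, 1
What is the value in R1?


Register state trace:
  MOV R1, 69  → R1 = 69 (0b01000101)
  MOV R0, 228  → R0 = 228 (0b11100100)
  XOR R1, R0  → R1 = 69 XOR 228 = 161 (0b10100001)
  SHL R1, 1  → R1 = 161 << 1 = 322
Final: R1 = 322

322


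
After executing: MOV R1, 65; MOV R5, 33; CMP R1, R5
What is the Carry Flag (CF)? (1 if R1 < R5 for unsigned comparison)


Register state trace:
  MOV R1, 65  → R1 = 65
  MOV R5, 33  → R5 = 33
  CMP R1, R5  → unsigned 65 - 33: no borrow
  65 >= 33, so CF = 0
CF = 0

0


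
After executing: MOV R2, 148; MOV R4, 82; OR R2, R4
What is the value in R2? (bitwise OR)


Register state trace:
  MOV R2, 148  → R2 = 148 (0b10010100)
  MOV R4, 82  → R4 = 82 (0b01010010)
  OR R2, R4   → R2 = 148 OR 82 = 214 (0b11010110)
Final: R2 = 214

214


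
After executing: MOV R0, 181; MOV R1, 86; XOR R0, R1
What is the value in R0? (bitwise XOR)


Register state trace:
  MOV R0, 181  → R0 = 181 (0b10110101)
  MOV R1, 86  → R1 = 86 (0b01010110)
  XOR R0, R1  → R0 = 181 XOR 86 = 227 (0b11100011)
Final: R0 = 227

227


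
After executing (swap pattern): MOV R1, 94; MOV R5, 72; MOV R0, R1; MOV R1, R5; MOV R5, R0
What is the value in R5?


Register state trace (swap pattern):
  MOV R1, 94  → R1 = 94
  MOV R5, 72  → R5 = 72
  MOV R0, R1  → R0 = 94  (save R1)
  MOV R1, R5  → R1 = 72  (R1 gets R5's value)
  MOV R5, R0  → R5 = 94  (R5 gets saved value)
Final: R5 = 94

94


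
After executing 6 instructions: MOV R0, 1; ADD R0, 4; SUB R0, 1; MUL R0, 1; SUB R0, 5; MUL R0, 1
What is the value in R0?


Register state trace:
  MOV R0, 1  → R0 = 1
  ADD R0, 4  → R0 = 1 + 4 = 5
  SUB R0, 1  → R0 = 5 - 1 = 4
  MUL R0, 1  → R0 = 4 * 1 = 4
  SUB R0, 5  → R0 = 4 - 5 = -1
  MUL R0, 1  → R0 = -1 * 1 = -1
Final: R0 = -1

-1
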